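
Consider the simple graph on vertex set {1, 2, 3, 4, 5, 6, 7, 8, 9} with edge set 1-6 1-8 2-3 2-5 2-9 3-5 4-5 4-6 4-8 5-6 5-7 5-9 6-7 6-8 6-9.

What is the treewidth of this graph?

2

A width-2 tree decomposition is:
Bags: B1 = {4, 5, 6}  B2 = {5, 6, 9}  B3 = {4, 6, 8}  B4 = {2, 5, 9}  B5 = {2, 3, 5}  B6 = {1, 6, 8}  B7 = {5, 6, 7}
Tree: B1–B2, B1–B3, B2–B4, B4–B5, B3–B6, B1–B7
The largest bag has 3 vertices, giving width 2; this decomposition certifies tw(G) ≤ 2. Conversely, {1, 6, 8} is a clique of size 3, and the vertices of any clique must share a bag in every tree decomposition; so some bag has ≥ 3 vertices and tw(G) ≥ 2. Hence tw(G) = 2 exactly.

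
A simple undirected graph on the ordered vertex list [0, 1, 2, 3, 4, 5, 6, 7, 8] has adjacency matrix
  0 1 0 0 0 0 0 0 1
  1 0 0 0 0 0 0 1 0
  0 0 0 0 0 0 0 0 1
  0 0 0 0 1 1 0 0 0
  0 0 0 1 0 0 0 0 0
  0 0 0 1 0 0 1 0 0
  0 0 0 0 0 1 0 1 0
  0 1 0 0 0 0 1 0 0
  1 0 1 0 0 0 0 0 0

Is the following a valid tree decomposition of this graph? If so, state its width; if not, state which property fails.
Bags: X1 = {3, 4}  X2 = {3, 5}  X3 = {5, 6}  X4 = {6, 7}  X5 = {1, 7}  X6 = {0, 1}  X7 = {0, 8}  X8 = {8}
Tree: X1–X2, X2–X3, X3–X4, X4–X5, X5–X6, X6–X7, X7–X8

No — vertex 2 appears in no bag.

A tree decomposition must satisfy three properties: every vertex lies in some bag; for every edge, both endpoints lie together in some bag; and for every vertex, the bags containing it form a connected subtree. Here vertex 2 appears in no bag, so the decomposition is invalid.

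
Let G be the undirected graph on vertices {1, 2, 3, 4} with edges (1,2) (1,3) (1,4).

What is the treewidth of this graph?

A width-1 tree decomposition is:
Bags: B1 = {1, 3}  B2 = {1, 2}  B3 = {1, 4}
Tree: B1–B2, B2–B3
Every bag has size at most 2, so the width is 2 − 1 = 1 and tw(G) ≤ 1. G has an edge, so its treewidth is at least 1. Combining the bounds, tw(G) = 1.

1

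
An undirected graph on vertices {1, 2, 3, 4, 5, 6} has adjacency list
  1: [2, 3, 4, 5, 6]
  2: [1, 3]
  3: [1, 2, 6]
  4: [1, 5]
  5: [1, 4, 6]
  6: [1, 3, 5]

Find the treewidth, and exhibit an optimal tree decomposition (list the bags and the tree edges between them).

Treewidth 2.
One optimal decomposition is:
Bags: B1 = {1, 5, 6}  B2 = {1, 4, 5}  B3 = {1, 3, 6}  B4 = {1, 2, 3}
Tree: B1–B2, B1–B3, B3–B4

Every bag has size at most 3, so the width is 3 − 1 = 2 and tw(G) ≤ 2. For the lower bound, the 3 vertices {1, 2, 3} are pairwise adjacent, and any tree decomposition puts a clique entirely inside one bag — forcing width ≥ 2. Hence tw(G) = 2 exactly.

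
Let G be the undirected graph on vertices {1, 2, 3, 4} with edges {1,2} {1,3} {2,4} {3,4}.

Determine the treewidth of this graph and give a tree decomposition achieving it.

Treewidth 2.
One optimal decomposition is:
Bags: B1 = {1, 2, 3}  B2 = {2, 3, 4}
Tree: B1–B2

The largest bag has 3 vertices, giving width 2; this decomposition certifies tw(G) ≤ 2. For the lower bound, G contains the cycle 3–1–2–4–3, so G is not a forest; only forests have treewidth ≤ 1, hence tw(G) ≥ 2. The upper and lower bounds meet at 2, so that is the treewidth.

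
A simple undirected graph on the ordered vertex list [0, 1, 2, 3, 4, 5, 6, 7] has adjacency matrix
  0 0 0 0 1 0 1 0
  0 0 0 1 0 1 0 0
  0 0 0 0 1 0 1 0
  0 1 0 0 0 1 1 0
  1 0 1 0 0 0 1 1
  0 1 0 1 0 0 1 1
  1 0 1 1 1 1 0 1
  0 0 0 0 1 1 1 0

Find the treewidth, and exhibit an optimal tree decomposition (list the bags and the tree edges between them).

Treewidth 2.
One optimal decomposition is:
Bags: B1 = {4, 6, 7}  B2 = {0, 4, 6}  B3 = {2, 4, 6}  B4 = {5, 6, 7}  B5 = {3, 5, 6}  B6 = {1, 3, 5}
Tree: B1–B2, B2–B3, B1–B4, B4–B5, B5–B6

Every bag has size at most 3, so the width is 3 − 1 = 2 and tw(G) ≤ 2. On the other hand G contains the 3-clique {1, 3, 5}. A clique must lie in a single bag of any decomposition, so no decomposition can have width below 2. Combining the bounds, tw(G) = 2.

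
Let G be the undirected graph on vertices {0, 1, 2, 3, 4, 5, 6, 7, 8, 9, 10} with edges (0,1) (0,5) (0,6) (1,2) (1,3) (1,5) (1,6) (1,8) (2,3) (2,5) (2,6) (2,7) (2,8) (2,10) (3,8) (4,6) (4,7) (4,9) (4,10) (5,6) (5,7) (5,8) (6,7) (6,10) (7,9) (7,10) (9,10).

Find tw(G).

3

A width-3 tree decomposition is:
Bags: B1 = {1, 2, 5, 6}  B2 = {1, 2, 5, 8}  B3 = {1, 2, 3, 8}  B4 = {2, 5, 6, 7}  B5 = {2, 6, 7, 10}  B6 = {4, 6, 7, 10}  B7 = {4, 7, 9, 10}  B8 = {0, 1, 5, 6}
Tree: B1–B2, B2–B3, B1–B4, B4–B5, B5–B6, B6–B7, B1–B8
Every bag has size at most 4, so the width is 4 − 1 = 3 and tw(G) ≤ 3. Conversely, {0, 1, 5, 6} is a clique of size 4, and the vertices of any clique must share a bag in every tree decomposition; so some bag has ≥ 4 vertices and tw(G) ≥ 3. The upper and lower bounds meet at 3, so that is the treewidth.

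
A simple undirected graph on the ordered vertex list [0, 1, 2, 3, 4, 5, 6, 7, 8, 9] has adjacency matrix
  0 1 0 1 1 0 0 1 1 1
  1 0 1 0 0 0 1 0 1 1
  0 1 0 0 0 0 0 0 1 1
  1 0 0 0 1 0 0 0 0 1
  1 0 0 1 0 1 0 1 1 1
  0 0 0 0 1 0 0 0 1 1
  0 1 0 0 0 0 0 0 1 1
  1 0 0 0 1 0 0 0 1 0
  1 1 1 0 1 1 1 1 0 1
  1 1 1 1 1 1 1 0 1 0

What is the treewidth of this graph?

A width-3 tree decomposition is:
Bags: B1 = {0, 1, 8, 9}  B2 = {0, 4, 8, 9}  B3 = {1, 6, 8, 9}  B4 = {0, 4, 7, 8}  B5 = {4, 5, 8, 9}  B6 = {1, 2, 8, 9}  B7 = {0, 3, 4, 9}
Tree: B1–B2, B1–B3, B2–B4, B2–B5, B3–B6, B2–B7
The largest bag has 4 vertices, giving width 3; this decomposition certifies tw(G) ≤ 3. On the other hand G contains the 4-clique {0, 1, 8, 9}. A clique must lie in a single bag of any decomposition, so no decomposition can have width below 3. The upper and lower bounds meet at 3, so that is the treewidth.

3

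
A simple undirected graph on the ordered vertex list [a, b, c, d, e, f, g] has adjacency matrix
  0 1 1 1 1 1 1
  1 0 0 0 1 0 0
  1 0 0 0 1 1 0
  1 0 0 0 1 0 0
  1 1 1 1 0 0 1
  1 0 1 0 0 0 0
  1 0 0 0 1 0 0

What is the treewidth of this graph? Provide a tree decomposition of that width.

Treewidth 2.
Bags: B1 = {a, e, g}  B2 = {a, d, e}  B3 = {a, c, e}  B4 = {a, b, e}  B5 = {a, c, f}
Tree: B1–B2, B2–B3, B1–B4, B3–B5

Every bag has size at most 3, so the width is 3 − 1 = 2 and tw(G) ≤ 2. On the other hand G contains the 3-clique {a, d, e}. A clique must lie in a single bag of any decomposition, so no decomposition can have width below 2. Therefore the treewidth is 2.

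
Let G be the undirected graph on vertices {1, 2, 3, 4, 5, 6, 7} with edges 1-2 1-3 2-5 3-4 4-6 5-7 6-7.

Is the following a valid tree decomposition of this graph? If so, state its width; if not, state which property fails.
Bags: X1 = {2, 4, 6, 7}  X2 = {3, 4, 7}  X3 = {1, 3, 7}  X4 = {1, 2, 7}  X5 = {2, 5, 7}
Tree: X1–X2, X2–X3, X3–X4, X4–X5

A tree decomposition must satisfy three properties: every vertex lies in some bag; for every edge, both endpoints lie together in some bag; and for every vertex, the bags containing it form a connected subtree. Here bags containing vertex 2 are not connected in the tree, so the decomposition is invalid.

No — bags containing vertex 2 are not connected in the tree.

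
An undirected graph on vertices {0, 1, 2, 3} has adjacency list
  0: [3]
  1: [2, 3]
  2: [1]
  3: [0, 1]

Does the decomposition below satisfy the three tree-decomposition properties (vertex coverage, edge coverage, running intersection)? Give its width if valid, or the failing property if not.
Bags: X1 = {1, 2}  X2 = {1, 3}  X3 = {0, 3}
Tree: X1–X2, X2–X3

Checking the three conditions: (i) the bags cover all of {0, 1, 2, 3}; (ii) for each edge, some bag contains both endpoints; (iii) the bags containing any fixed vertex form a subtree. All hold, so the decomposition is valid with width 2 − 1 = 1.

Yes; width 1.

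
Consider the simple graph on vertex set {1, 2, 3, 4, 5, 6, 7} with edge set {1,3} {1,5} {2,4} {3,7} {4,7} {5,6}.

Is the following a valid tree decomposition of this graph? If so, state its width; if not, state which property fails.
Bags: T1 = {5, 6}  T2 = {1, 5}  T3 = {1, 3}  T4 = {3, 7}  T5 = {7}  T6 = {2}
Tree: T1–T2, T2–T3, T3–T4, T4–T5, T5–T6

A tree decomposition must satisfy three properties: every vertex lies in some bag; for every edge, both endpoints lie together in some bag; and for every vertex, the bags containing it form a connected subtree. Here vertex 4 appears in no bag, so the decomposition is invalid.

No — vertex 4 appears in no bag.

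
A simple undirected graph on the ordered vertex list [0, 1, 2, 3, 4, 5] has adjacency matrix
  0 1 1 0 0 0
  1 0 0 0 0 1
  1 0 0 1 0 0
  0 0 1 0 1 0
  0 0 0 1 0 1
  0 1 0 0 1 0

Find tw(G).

2

A width-2 tree decomposition is:
Bags: B1 = {0, 1, 2}  B2 = {1, 2, 3}  B3 = {1, 3, 4}  B4 = {1, 4, 5}
Tree: B1–B2, B2–B3, B3–B4
The largest bag has 3 vertices, giving width 2; this decomposition certifies tw(G) ≤ 2. Since 1–0–2–3–4–5–1 is a cycle in G, G is not acyclic. Forests are exactly the graphs of treewidth ≤ 1, so tw(G) ≥ 2. Therefore the treewidth is 2.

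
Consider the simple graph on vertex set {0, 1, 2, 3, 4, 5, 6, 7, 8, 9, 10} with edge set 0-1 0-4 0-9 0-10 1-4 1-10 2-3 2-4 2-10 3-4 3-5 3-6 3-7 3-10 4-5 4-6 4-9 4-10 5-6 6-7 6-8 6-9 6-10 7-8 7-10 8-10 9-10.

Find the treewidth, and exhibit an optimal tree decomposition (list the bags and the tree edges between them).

Treewidth 3.
One such decomposition:
Bags: B1 = {3, 4, 6, 10}  B2 = {2, 3, 4, 10}  B3 = {3, 6, 7, 10}  B4 = {4, 6, 9, 10}  B5 = {6, 7, 8, 10}  B6 = {3, 4, 5, 6}  B7 = {0, 4, 9, 10}  B8 = {0, 1, 4, 10}
Tree: B1–B2, B1–B3, B1–B4, B3–B5, B1–B6, B4–B7, B7–B8

Every bag has size at most 4, so the width is 4 − 1 = 3 and tw(G) ≤ 3. For the lower bound, the 4 vertices {6, 7, 8, 10} are pairwise adjacent, and any tree decomposition puts a clique entirely inside one bag — forcing width ≥ 3. Combining the bounds, tw(G) = 3.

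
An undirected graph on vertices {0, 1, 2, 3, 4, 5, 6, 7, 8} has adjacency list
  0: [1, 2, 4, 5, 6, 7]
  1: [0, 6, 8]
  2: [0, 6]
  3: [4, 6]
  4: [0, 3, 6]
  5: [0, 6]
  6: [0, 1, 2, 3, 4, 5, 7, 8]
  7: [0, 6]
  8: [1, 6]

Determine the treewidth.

2

A width-2 tree decomposition is:
Bags: B1 = {0, 5, 6}  B2 = {0, 4, 6}  B3 = {0, 1, 6}  B4 = {3, 4, 6}  B5 = {1, 6, 8}  B6 = {0, 2, 6}  B7 = {0, 6, 7}
Tree: B1–B2, B1–B3, B2–B4, B3–B5, B3–B6, B2–B7
The largest bag has 3 vertices, giving width 2; this decomposition certifies tw(G) ≤ 2. On the other hand G contains the 3-clique {0, 1, 6}. A clique must lie in a single bag of any decomposition, so no decomposition can have width below 2. Hence tw(G) = 2 exactly.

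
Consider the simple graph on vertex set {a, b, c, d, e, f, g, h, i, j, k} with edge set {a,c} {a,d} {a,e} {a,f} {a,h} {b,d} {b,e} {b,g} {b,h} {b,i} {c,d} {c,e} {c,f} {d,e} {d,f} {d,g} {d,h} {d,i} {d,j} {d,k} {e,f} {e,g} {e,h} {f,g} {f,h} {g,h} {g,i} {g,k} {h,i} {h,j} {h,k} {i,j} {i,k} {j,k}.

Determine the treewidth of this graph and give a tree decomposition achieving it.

Each bag holds 5 vertices, so the decomposition has width 4, which upper-bounds the treewidth. On the other hand G contains the 5-clique {d, e, f, g, h}. A clique must lie in a single bag of any decomposition, so no decomposition can have width below 4. Hence tw(G) = 4 exactly.

Treewidth 4.
One optimal decomposition is:
Bags: B1 = {b, d, e, g, h}  B2 = {b, d, g, h, i}  B3 = {d, g, h, i, k}  B4 = {d, e, f, g, h}  B5 = {d, h, i, j, k}  B6 = {a, d, e, f, h}  B7 = {a, c, d, e, f}
Tree: B1–B2, B2–B3, B1–B4, B3–B5, B4–B6, B6–B7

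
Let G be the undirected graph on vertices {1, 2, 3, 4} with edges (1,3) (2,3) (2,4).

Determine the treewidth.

A width-1 tree decomposition is:
Bags: B1 = {2, 3}  B2 = {1, 3}  B3 = {2, 4}
Tree: B1–B2, B1–B3
Each bag holds 2 vertices, so the decomposition has width 1, which upper-bounds the treewidth. Since G has at least one edge (e.g. 2–3), it is not an edgeless graph, so tw(G) ≥ 1. The upper and lower bounds meet at 1, so that is the treewidth.

1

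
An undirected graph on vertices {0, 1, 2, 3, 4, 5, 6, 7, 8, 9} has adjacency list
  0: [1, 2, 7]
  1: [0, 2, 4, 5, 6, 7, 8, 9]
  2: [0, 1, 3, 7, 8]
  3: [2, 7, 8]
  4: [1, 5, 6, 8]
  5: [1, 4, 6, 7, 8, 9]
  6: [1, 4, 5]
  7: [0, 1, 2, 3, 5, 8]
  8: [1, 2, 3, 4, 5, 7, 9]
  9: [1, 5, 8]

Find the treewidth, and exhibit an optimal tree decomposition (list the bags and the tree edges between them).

Treewidth 3.
One such decomposition:
Bags: B1 = {1, 2, 7, 8}  B2 = {0, 1, 2, 7}  B3 = {1, 5, 7, 8}  B4 = {1, 4, 5, 8}  B5 = {1, 4, 5, 6}  B6 = {1, 5, 8, 9}  B7 = {2, 3, 7, 8}
Tree: B1–B2, B1–B3, B3–B4, B4–B5, B4–B6, B1–B7

Every bag has size at most 4, so the width is 4 − 1 = 3 and tw(G) ≤ 3. On the other hand G contains the 4-clique {0, 1, 2, 7}. A clique must lie in a single bag of any decomposition, so no decomposition can have width below 3. Hence tw(G) = 3 exactly.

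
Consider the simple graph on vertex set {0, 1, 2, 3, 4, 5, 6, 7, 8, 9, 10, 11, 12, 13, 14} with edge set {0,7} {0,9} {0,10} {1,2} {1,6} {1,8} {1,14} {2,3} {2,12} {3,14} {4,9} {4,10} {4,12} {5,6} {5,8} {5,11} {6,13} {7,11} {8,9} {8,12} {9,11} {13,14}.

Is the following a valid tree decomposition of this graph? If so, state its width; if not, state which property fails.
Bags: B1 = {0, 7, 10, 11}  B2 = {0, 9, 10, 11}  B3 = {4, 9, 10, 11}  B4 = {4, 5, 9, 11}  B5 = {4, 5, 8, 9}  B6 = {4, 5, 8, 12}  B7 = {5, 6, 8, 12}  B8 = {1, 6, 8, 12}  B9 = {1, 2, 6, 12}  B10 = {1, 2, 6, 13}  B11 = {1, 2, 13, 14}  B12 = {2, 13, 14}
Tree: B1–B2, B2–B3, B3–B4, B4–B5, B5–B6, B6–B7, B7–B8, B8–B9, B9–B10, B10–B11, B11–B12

No — vertex 3 appears in no bag.

A tree decomposition must satisfy three properties: every vertex lies in some bag; for every edge, both endpoints lie together in some bag; and for every vertex, the bags containing it form a connected subtree. Here vertex 3 appears in no bag, so the decomposition is invalid.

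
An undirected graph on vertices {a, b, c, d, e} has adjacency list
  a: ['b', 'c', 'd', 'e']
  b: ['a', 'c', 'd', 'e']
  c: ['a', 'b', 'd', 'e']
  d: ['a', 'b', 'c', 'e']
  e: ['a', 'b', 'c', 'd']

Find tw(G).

A width-4 tree decomposition is:
Bags: B1 = {a, b, c, d, e}
Tree: (single bag)
With just one bag of size 5, the width is 5 − 1 = 4, so tw(G) ≤ 4. On the other hand G contains the 5-clique {a, b, c, d, e}. A clique must lie in a single bag of any decomposition, so no decomposition can have width below 4. The upper and lower bounds meet at 4, so that is the treewidth.

4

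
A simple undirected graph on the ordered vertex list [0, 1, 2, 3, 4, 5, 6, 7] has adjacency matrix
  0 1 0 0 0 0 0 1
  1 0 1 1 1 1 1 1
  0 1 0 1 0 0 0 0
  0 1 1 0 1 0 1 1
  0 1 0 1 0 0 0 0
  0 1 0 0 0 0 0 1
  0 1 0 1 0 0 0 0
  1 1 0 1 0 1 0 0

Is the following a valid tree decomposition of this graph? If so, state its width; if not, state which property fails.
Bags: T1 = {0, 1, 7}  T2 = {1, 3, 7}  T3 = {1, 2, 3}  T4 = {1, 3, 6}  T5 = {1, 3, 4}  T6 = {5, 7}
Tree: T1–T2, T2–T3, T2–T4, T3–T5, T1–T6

No — edge (1,5) lies in no bag.

A tree decomposition must satisfy three properties: every vertex lies in some bag; for every edge, both endpoints lie together in some bag; and for every vertex, the bags containing it form a connected subtree. Here edge (1,5) lies in no bag, so the decomposition is invalid.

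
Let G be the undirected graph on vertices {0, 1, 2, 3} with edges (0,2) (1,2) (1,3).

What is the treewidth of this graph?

1

A width-1 tree decomposition is:
Bags: B1 = {0, 2}  B2 = {1, 2}  B3 = {1, 3}
Tree: B1–B2, B2–B3
The largest bag has 2 vertices, giving width 1; this decomposition certifies tw(G) ≤ 1. Any graph with an edge has treewidth ≥ 1, and G has the edge 0–2. The upper and lower bounds meet at 1, so that is the treewidth.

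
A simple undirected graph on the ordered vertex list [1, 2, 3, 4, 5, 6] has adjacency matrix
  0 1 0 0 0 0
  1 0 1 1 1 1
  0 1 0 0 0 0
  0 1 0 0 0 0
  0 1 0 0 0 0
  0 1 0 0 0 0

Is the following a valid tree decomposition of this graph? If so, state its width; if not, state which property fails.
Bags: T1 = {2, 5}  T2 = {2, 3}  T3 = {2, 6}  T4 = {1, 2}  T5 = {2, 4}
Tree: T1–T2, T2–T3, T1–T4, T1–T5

Yes; width 1.

Every vertex of G appears in some bag (union = {1, 2, 3, 4, 5, 6}); every edge is covered by a bag; and for each vertex v the set of bags containing v is connected in the bag tree. The decomposition is therefore valid. The largest bag has 2 vertices, so the width is 1.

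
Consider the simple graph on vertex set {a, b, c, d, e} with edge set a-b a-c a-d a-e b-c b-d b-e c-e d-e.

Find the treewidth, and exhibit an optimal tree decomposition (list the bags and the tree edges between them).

Treewidth 3.
One such decomposition:
Bags: B1 = {a, b, c, e}  B2 = {a, b, d, e}
Tree: B1–B2

Every bag has size at most 4, so the width is 4 − 1 = 3 and tw(G) ≤ 3. For the lower bound, the 4 vertices {a, b, d, e} are pairwise adjacent, and any tree decomposition puts a clique entirely inside one bag — forcing width ≥ 3. Combining the bounds, tw(G) = 3.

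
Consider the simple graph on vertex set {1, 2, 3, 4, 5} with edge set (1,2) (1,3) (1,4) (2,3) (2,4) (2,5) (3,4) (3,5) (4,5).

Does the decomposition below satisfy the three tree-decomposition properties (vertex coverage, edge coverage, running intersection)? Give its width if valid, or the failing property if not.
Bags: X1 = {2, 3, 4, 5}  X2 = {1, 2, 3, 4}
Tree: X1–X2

Every vertex of G appears in some bag (union = {1, 2, 3, 4, 5}); every edge is covered by a bag; and for each vertex v the set of bags containing v is connected in the bag tree. The decomposition is therefore valid. The largest bag has 4 vertices, so the width is 3.

Yes; width 3.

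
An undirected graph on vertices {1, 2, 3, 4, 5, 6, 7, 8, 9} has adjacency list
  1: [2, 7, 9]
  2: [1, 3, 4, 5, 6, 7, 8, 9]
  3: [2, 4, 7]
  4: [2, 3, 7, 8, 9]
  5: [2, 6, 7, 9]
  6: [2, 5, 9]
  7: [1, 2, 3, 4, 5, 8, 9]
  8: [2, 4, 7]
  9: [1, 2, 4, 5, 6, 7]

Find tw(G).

A width-3 tree decomposition is:
Bags: B1 = {2, 5, 7, 9}  B2 = {2, 5, 6, 9}  B3 = {2, 4, 7, 9}  B4 = {2, 4, 7, 8}  B5 = {1, 2, 7, 9}  B6 = {2, 3, 4, 7}
Tree: B1–B2, B1–B3, B3–B4, B1–B5, B4–B6
Each bag holds 4 vertices, so the decomposition has width 3, which upper-bounds the treewidth. Conversely, {2, 5, 6, 9} is a clique of size 4, and the vertices of any clique must share a bag in every tree decomposition; so some bag has ≥ 4 vertices and tw(G) ≥ 3. Therefore the treewidth is 3.

3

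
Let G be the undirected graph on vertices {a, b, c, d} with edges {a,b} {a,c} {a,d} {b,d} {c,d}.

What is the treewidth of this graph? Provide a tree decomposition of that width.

Treewidth 2.
One such decomposition:
Bags: B1 = {a, c, d}  B2 = {a, b, d}
Tree: B1–B2

Every bag has size at most 3, so the width is 3 − 1 = 2 and tw(G) ≤ 2. For the lower bound, the 3 vertices {a, c, d} are pairwise adjacent, and any tree decomposition puts a clique entirely inside one bag — forcing width ≥ 2. The upper and lower bounds meet at 2, so that is the treewidth.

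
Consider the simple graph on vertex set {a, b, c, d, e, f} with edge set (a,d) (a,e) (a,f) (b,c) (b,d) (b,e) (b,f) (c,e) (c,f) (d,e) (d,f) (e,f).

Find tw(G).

A width-3 tree decomposition is:
Bags: B1 = {b, d, e, f}  B2 = {b, c, e, f}  B3 = {a, d, e, f}
Tree: B1–B2, B1–B3
Every bag has size at most 4, so the width is 4 − 1 = 3 and tw(G) ≤ 3. Conversely, {a, d, e, f} is a clique of size 4, and the vertices of any clique must share a bag in every tree decomposition; so some bag has ≥ 4 vertices and tw(G) ≥ 3. The upper and lower bounds meet at 3, so that is the treewidth.

3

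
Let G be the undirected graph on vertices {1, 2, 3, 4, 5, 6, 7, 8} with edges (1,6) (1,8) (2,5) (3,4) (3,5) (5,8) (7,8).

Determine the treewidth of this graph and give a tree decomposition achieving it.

Treewidth 1.
Bags: B1 = {5, 8}  B2 = {1, 8}  B3 = {2, 5}  B4 = {3, 5}  B5 = {1, 6}  B6 = {3, 4}  B7 = {7, 8}
Tree: B1–B2, B1–B3, B3–B4, B2–B5, B4–B6, B1–B7

The largest bag has 2 vertices, giving width 1; this decomposition certifies tw(G) ≤ 1. G has an edge, so its treewidth is at least 1. Hence tw(G) = 1 exactly.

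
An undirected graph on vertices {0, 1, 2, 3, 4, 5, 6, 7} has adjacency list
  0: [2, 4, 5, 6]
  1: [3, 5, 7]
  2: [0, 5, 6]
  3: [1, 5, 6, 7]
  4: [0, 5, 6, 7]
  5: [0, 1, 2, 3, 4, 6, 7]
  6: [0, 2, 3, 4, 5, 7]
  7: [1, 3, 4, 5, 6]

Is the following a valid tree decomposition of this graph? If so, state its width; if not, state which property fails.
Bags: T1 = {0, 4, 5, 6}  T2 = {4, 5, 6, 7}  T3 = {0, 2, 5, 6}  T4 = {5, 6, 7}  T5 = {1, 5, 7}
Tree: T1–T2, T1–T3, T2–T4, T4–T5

No — vertex 3 appears in no bag.

A tree decomposition must satisfy three properties: every vertex lies in some bag; for every edge, both endpoints lie together in some bag; and for every vertex, the bags containing it form a connected subtree. Here vertex 3 appears in no bag, so the decomposition is invalid.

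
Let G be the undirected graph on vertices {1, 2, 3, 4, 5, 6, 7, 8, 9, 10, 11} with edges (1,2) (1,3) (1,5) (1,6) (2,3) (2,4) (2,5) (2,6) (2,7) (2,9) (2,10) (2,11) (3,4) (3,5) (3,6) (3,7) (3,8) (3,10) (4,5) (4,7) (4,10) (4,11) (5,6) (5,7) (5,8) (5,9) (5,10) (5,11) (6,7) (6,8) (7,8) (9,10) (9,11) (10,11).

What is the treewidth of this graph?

4

A width-4 tree decomposition is:
Bags: B1 = {3, 5, 6, 7, 8}  B2 = {2, 3, 5, 6, 7}  B3 = {2, 3, 4, 5, 7}  B4 = {1, 2, 3, 5, 6}  B5 = {2, 3, 4, 5, 10}  B6 = {2, 4, 5, 10, 11}  B7 = {2, 5, 9, 10, 11}
Tree: B1–B2, B2–B3, B2–B4, B3–B5, B5–B6, B6–B7
The largest bag has 5 vertices, giving width 4; this decomposition certifies tw(G) ≤ 4. For the lower bound, the 5 vertices {3, 5, 6, 7, 8} are pairwise adjacent, and any tree decomposition puts a clique entirely inside one bag — forcing width ≥ 4. Therefore the treewidth is 4.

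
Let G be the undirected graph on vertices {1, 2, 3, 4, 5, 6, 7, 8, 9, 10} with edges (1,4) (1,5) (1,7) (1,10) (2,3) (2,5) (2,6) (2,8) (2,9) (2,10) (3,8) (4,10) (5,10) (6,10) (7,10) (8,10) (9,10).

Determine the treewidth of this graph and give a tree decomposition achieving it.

The largest bag has 3 vertices, giving width 2; this decomposition certifies tw(G) ≤ 2. For the lower bound, the 3 vertices {1, 4, 10} are pairwise adjacent, and any tree decomposition puts a clique entirely inside one bag — forcing width ≥ 2. Hence tw(G) = 2 exactly.

Treewidth 2.
One optimal decomposition is:
Bags: B1 = {2, 6, 10}  B2 = {2, 5, 10}  B3 = {2, 9, 10}  B4 = {1, 5, 10}  B5 = {1, 4, 10}  B6 = {2, 8, 10}  B7 = {1, 7, 10}  B8 = {2, 3, 8}
Tree: B1–B2, B1–B3, B2–B4, B4–B5, B1–B6, B5–B7, B6–B8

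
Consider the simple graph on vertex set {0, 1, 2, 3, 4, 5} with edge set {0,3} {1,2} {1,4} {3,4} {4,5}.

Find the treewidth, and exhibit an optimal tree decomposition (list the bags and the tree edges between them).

The largest bag has 2 vertices, giving width 1; this decomposition certifies tw(G) ≤ 1. Since G has at least one edge (e.g. 0–3), it is not an edgeless graph, so tw(G) ≥ 1. The upper and lower bounds meet at 1, so that is the treewidth.

Treewidth 1.
One such decomposition:
Bags: B1 = {0, 3}  B2 = {3, 4}  B3 = {1, 4}  B4 = {1, 2}  B5 = {4, 5}
Tree: B1–B2, B2–B3, B3–B4, B2–B5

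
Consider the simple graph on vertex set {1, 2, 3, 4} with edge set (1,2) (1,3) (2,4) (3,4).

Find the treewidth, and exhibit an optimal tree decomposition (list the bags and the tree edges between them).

Treewidth 2.
Bags: B1 = {1, 2, 3}  B2 = {2, 3, 4}
Tree: B1–B2

Each bag holds 3 vertices, so the decomposition has width 2, which upper-bounds the treewidth. Since 2–1–3–4–2 is a cycle in G, G is not acyclic. Forests are exactly the graphs of treewidth ≤ 1, so tw(G) ≥ 2. Therefore the treewidth is 2.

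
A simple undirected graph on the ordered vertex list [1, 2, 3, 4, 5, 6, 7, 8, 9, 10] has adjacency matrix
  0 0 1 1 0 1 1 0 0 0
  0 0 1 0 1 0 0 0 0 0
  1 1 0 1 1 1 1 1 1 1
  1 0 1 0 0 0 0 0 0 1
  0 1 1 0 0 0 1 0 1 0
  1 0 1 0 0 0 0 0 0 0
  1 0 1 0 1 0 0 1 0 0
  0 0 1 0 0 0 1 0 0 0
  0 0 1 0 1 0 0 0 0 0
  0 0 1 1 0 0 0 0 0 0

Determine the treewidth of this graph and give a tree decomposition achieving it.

Treewidth 2.
One optimal decomposition is:
Bags: B1 = {1, 3, 7}  B2 = {3, 5, 7}  B3 = {3, 5, 9}  B4 = {3, 7, 8}  B5 = {1, 3, 6}  B6 = {2, 3, 5}  B7 = {1, 3, 4}  B8 = {3, 4, 10}
Tree: B1–B2, B2–B3, B1–B4, B1–B5, B2–B6, B5–B7, B7–B8

Each bag holds 3 vertices, so the decomposition has width 2, which upper-bounds the treewidth. Conversely, {1, 3, 4} is a clique of size 3, and the vertices of any clique must share a bag in every tree decomposition; so some bag has ≥ 3 vertices and tw(G) ≥ 2. The upper and lower bounds meet at 2, so that is the treewidth.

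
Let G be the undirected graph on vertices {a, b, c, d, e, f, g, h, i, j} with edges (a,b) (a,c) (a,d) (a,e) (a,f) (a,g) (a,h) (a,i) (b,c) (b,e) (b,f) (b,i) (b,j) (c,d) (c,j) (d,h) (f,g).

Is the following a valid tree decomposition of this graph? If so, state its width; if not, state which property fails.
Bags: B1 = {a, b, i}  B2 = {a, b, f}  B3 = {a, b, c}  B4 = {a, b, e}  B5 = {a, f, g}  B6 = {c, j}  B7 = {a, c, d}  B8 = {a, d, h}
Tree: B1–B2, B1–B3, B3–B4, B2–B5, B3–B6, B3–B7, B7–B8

No — edge (b,j) lies in no bag.

A tree decomposition must satisfy three properties: every vertex lies in some bag; for every edge, both endpoints lie together in some bag; and for every vertex, the bags containing it form a connected subtree. Here edge (b,j) lies in no bag, so the decomposition is invalid.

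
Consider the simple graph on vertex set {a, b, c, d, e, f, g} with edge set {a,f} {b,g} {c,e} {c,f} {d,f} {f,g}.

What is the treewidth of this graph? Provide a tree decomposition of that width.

Treewidth 1.
One optimal decomposition is:
Bags: B1 = {f, g}  B2 = {b, g}  B3 = {c, f}  B4 = {c, e}  B5 = {d, f}  B6 = {a, f}
Tree: B1–B2, B1–B3, B3–B4, B3–B5, B5–B6

The largest bag has 2 vertices, giving width 1; this decomposition certifies tw(G) ≤ 1. Since G has at least one edge (e.g. g–f), it is not an edgeless graph, so tw(G) ≥ 1. Hence tw(G) = 1 exactly.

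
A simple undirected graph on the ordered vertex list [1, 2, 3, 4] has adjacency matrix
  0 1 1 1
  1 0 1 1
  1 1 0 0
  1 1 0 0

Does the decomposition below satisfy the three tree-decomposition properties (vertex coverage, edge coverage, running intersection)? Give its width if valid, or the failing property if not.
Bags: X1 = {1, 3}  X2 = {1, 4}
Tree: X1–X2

A tree decomposition must satisfy three properties: every vertex lies in some bag; for every edge, both endpoints lie together in some bag; and for every vertex, the bags containing it form a connected subtree. Here vertex 2 appears in no bag, so the decomposition is invalid.

No — vertex 2 appears in no bag.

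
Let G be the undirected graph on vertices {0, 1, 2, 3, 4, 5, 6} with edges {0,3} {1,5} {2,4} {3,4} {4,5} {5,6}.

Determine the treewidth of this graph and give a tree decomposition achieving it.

Treewidth 1.
Bags: B1 = {3, 4}  B2 = {4, 5}  B3 = {0, 3}  B4 = {5, 6}  B5 = {1, 5}  B6 = {2, 4}
Tree: B1–B2, B1–B3, B2–B4, B4–B5, B2–B6

The largest bag has 2 vertices, giving width 1; this decomposition certifies tw(G) ≤ 1. G has an edge, so its treewidth is at least 1. Hence tw(G) = 1 exactly.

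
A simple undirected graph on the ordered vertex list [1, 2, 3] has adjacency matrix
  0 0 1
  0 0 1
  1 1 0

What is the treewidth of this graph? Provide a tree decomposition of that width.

Every bag has size at most 2, so the width is 2 − 1 = 1 and tw(G) ≤ 1. G has an edge, so its treewidth is at least 1. Hence tw(G) = 1 exactly.

Treewidth 1.
Bags: B1 = {2, 3}  B2 = {1, 3}
Tree: B1–B2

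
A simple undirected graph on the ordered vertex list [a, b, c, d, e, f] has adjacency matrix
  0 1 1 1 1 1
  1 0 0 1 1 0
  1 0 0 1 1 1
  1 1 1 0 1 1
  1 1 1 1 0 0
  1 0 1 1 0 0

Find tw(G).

3

A width-3 tree decomposition is:
Bags: B1 = {a, c, d, e}  B2 = {a, b, d, e}  B3 = {a, c, d, f}
Tree: B1–B2, B1–B3
Each bag holds 4 vertices, so the decomposition has width 3, which upper-bounds the treewidth. On the other hand G contains the 4-clique {a, c, d, e}. A clique must lie in a single bag of any decomposition, so no decomposition can have width below 3. The upper and lower bounds meet at 3, so that is the treewidth.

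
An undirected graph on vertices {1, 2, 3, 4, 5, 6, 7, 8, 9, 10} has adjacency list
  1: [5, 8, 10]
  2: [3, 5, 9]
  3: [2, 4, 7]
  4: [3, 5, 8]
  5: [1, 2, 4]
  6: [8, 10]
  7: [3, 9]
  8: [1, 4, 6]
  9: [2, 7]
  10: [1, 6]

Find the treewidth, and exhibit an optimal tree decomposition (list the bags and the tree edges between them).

Treewidth 2.
Bags: B1 = {2, 7, 9}  B2 = {2, 3, 7}  B3 = {2, 3, 5}  B4 = {3, 4, 5}  B5 = {1, 4, 5}  B6 = {1, 4, 8}  B7 = {1, 8, 10}  B8 = {6, 8, 10}
Tree: B1–B2, B2–B3, B3–B4, B4–B5, B5–B6, B6–B7, B7–B8

The largest bag has 3 vertices, giving width 2; this decomposition certifies tw(G) ≤ 2. The edges 9–7–3–2–9 form a cycle, so G is not a tree and its treewidth is at least 2. Combining the bounds, tw(G) = 2.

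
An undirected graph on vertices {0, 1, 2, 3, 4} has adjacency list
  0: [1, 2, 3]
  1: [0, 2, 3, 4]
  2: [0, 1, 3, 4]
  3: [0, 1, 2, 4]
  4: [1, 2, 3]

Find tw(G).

3

A width-3 tree decomposition is:
Bags: B1 = {1, 2, 3, 4}  B2 = {0, 1, 2, 3}
Tree: B1–B2
Each bag holds 4 vertices, so the decomposition has width 3, which upper-bounds the treewidth. Conversely, {0, 1, 2, 3} is a clique of size 4, and the vertices of any clique must share a bag in every tree decomposition; so some bag has ≥ 4 vertices and tw(G) ≥ 3. The upper and lower bounds meet at 3, so that is the treewidth.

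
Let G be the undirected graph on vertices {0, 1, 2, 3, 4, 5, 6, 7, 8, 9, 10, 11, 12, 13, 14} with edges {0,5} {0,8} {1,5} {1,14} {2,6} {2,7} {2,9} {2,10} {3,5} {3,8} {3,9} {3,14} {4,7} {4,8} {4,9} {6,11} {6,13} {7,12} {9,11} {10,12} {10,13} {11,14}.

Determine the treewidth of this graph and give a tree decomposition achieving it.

Treewidth 3.
One such decomposition:
Bags: B1 = {6, 10, 12, 13}  B2 = {2, 6, 10, 12}  B3 = {2, 6, 7, 12}  B4 = {2, 6, 7, 11}  B5 = {2, 7, 9, 11}  B6 = {4, 7, 9, 11}  B7 = {4, 9, 11, 14}  B8 = {3, 4, 9, 14}  B9 = {3, 4, 8, 14}  B10 = {1, 3, 8, 14}  B11 = {1, 3, 5, 8}  B12 = {0, 1, 5, 8}
Tree: B1–B2, B2–B3, B3–B4, B4–B5, B5–B6, B6–B7, B7–B8, B8–B9, B9–B10, B10–B11, B11–B12

Each bag holds 4 vertices, so the decomposition has width 3, which upper-bounds the treewidth. For the lower bound: the 4 vertex sets {10,12,13}, {6}, {2}, {4,7,9,11} are disjoint, each induces a connected subgraph, and every pair is joined by at least one edge of G. Contracting each set to a single vertex therefore yields K_{4} as a minor, and since treewidth is minor-monotone, tw(G) ≥ tw(K_{4}) = 3. The upper and lower bounds meet at 3, so that is the treewidth.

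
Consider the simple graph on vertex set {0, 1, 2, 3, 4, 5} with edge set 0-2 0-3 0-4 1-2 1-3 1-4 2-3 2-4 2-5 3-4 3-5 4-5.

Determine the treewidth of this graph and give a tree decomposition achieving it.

Treewidth 3.
One optimal decomposition is:
Bags: B1 = {1, 2, 3, 4}  B2 = {2, 3, 4, 5}  B3 = {0, 2, 3, 4}
Tree: B1–B2, B1–B3

Each bag holds 4 vertices, so the decomposition has width 3, which upper-bounds the treewidth. For the lower bound, the 4 vertices {0, 2, 3, 4} are pairwise adjacent, and any tree decomposition puts a clique entirely inside one bag — forcing width ≥ 3. Hence tw(G) = 3 exactly.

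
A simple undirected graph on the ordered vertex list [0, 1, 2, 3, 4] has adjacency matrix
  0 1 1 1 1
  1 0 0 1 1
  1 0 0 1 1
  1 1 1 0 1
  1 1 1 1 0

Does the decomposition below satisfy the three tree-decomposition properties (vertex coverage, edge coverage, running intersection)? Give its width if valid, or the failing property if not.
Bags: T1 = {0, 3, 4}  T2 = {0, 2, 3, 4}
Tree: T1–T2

A tree decomposition must satisfy three properties: every vertex lies in some bag; for every edge, both endpoints lie together in some bag; and for every vertex, the bags containing it form a connected subtree. Here vertex 1 appears in no bag, so the decomposition is invalid.

No — vertex 1 appears in no bag.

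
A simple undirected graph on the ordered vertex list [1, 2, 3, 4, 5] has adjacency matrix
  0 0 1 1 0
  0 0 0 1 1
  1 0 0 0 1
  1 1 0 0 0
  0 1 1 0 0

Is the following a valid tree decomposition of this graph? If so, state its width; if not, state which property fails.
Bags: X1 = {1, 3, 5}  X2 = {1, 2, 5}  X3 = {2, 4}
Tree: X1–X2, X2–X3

No — edge (1,4) lies in no bag.

A tree decomposition must satisfy three properties: every vertex lies in some bag; for every edge, both endpoints lie together in some bag; and for every vertex, the bags containing it form a connected subtree. Here edge (1,4) lies in no bag, so the decomposition is invalid.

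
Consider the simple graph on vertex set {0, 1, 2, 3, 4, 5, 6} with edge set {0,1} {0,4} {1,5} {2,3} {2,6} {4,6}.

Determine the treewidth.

A width-1 tree decomposition is:
Bags: B1 = {2, 3}  B2 = {2, 6}  B3 = {4, 6}  B4 = {0, 4}  B5 = {0, 1}  B6 = {1, 5}
Tree: B1–B2, B2–B3, B3–B4, B4–B5, B5–B6
Every bag has size at most 2, so the width is 2 − 1 = 1 and tw(G) ≤ 1. G has an edge, so its treewidth is at least 1. Therefore the treewidth is 1.

1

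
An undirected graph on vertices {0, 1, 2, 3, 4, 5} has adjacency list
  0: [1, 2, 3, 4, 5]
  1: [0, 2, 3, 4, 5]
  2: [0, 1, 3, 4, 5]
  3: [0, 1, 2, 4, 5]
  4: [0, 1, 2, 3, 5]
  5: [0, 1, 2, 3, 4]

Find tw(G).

5

A width-5 tree decomposition is:
Bags: B1 = {0, 1, 2, 3, 4, 5}
Tree: (single bag)
A single bag containing all 6 vertices is trivially a valid decomposition of width 5. Conversely, {0, 1, 2, 3, 4, 5} is a clique of size 6, and the vertices of any clique must share a bag in every tree decomposition; so some bag has ≥ 6 vertices and tw(G) ≥ 5. Hence tw(G) = 5 exactly.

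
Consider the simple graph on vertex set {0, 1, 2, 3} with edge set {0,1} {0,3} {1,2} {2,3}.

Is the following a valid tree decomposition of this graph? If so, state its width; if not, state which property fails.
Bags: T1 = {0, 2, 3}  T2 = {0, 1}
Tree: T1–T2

No — edge (2,1) lies in no bag.

A tree decomposition must satisfy three properties: every vertex lies in some bag; for every edge, both endpoints lie together in some bag; and for every vertex, the bags containing it form a connected subtree. Here edge (2,1) lies in no bag, so the decomposition is invalid.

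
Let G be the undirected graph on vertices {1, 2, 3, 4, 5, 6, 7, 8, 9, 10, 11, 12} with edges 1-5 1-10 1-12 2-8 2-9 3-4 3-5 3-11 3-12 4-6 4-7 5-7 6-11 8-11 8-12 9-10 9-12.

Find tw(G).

A width-3 tree decomposition is:
Bags: B1 = {4, 5, 6, 7}  B2 = {3, 4, 5, 6}  B3 = {3, 5, 6, 11}  B4 = {1, 3, 5, 11}  B5 = {1, 3, 11, 12}  B6 = {1, 8, 11, 12}  B7 = {1, 8, 10, 12}  B8 = {8, 9, 10, 12}  B9 = {2, 8, 9, 10}
Tree: B1–B2, B2–B3, B3–B4, B4–B5, B5–B6, B6–B7, B7–B8, B8–B9
The largest bag has 4 vertices, giving width 3; this decomposition certifies tw(G) ≤ 3. For the lower bound: the 4 vertex sets {4,6,7}, {5}, {3}, {1,8,11,12} are disjoint, each induces a connected subgraph, and every pair is joined by at least one edge of G. Contracting each set to a single vertex therefore yields K_{4} as a minor, and since treewidth is minor-monotone, tw(G) ≥ tw(K_{4}) = 3. The upper and lower bounds meet at 3, so that is the treewidth.

3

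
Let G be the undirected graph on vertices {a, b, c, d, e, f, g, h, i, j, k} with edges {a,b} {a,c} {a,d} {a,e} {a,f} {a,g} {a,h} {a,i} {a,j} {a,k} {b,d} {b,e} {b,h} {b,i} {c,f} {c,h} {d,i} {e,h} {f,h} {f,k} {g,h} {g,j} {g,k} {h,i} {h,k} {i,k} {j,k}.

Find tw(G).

3

A width-3 tree decomposition is:
Bags: B1 = {a, h, i, k}  B2 = {a, f, h, k}  B3 = {a, b, h, i}  B4 = {a, c, f, h}  B5 = {a, b, d, i}  B6 = {a, g, h, k}  B7 = {a, g, j, k}  B8 = {a, b, e, h}
Tree: B1–B2, B1–B3, B2–B4, B3–B5, B1–B6, B6–B7, B3–B8
Every bag has size at most 4, so the width is 4 − 1 = 3 and tw(G) ≤ 3. On the other hand G contains the 4-clique {a, b, d, i}. A clique must lie in a single bag of any decomposition, so no decomposition can have width below 3. The upper and lower bounds meet at 3, so that is the treewidth.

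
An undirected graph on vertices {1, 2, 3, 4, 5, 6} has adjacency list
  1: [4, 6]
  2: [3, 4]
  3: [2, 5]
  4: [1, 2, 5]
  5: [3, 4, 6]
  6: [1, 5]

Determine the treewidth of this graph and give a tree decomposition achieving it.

Treewidth 2.
Bags: B1 = {2, 3, 4}  B2 = {3, 4, 5}  B3 = {1, 4, 5}  B4 = {1, 5, 6}
Tree: B1–B2, B2–B3, B3–B4

Each bag holds 3 vertices, so the decomposition has width 2, which upper-bounds the treewidth. For the lower bound, G contains the cycle 2–3–5–4–2, so G is not a forest; only forests have treewidth ≤ 1, hence tw(G) ≥ 2. Combining the bounds, tw(G) = 2.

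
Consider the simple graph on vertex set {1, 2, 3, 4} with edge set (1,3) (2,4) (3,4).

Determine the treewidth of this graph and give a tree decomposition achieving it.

Treewidth 1.
One optimal decomposition is:
Bags: B1 = {1, 3}  B2 = {3, 4}  B3 = {2, 4}
Tree: B1–B2, B2–B3

The largest bag has 2 vertices, giving width 1; this decomposition certifies tw(G) ≤ 1. Any graph with an edge has treewidth ≥ 1, and G has the edge 1–3. The upper and lower bounds meet at 1, so that is the treewidth.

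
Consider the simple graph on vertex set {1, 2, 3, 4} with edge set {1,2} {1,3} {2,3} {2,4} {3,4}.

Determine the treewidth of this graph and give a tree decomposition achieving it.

The largest bag has 3 vertices, giving width 2; this decomposition certifies tw(G) ≤ 2. For the lower bound, the 3 vertices {1, 2, 3} are pairwise adjacent, and any tree decomposition puts a clique entirely inside one bag — forcing width ≥ 2. Combining the bounds, tw(G) = 2.

Treewidth 2.
One such decomposition:
Bags: B1 = {2, 3, 4}  B2 = {1, 2, 3}
Tree: B1–B2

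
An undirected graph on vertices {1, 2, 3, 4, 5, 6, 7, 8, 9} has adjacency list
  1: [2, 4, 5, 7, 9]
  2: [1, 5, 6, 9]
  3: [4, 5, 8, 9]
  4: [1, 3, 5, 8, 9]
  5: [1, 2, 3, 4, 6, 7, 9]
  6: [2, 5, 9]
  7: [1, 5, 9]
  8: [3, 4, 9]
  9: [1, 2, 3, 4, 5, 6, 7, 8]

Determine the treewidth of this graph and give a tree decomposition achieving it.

Each bag holds 4 vertices, so the decomposition has width 3, which upper-bounds the treewidth. Conversely, {3, 4, 8, 9} is a clique of size 4, and the vertices of any clique must share a bag in every tree decomposition; so some bag has ≥ 4 vertices and tw(G) ≥ 3. The upper and lower bounds meet at 3, so that is the treewidth.

Treewidth 3.
One such decomposition:
Bags: B1 = {3, 4, 5, 9}  B2 = {1, 4, 5, 9}  B3 = {1, 2, 5, 9}  B4 = {2, 5, 6, 9}  B5 = {1, 5, 7, 9}  B6 = {3, 4, 8, 9}
Tree: B1–B2, B2–B3, B3–B4, B3–B5, B1–B6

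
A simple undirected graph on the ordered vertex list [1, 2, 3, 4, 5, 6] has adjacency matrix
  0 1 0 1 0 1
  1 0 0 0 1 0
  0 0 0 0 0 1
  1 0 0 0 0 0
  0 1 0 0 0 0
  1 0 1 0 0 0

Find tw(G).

A width-1 tree decomposition is:
Bags: B1 = {1, 2}  B2 = {1, 6}  B3 = {2, 5}  B4 = {3, 6}  B5 = {1, 4}
Tree: B1–B2, B1–B3, B2–B4, B2–B5
Every bag has size at most 2, so the width is 2 − 1 = 1 and tw(G) ≤ 1. G has an edge, so its treewidth is at least 1. Hence tw(G) = 1 exactly.

1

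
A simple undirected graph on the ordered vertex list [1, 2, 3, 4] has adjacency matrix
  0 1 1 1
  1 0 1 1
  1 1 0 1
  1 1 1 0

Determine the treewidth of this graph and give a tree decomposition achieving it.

Treewidth 3.
One such decomposition:
Bags: B1 = {1, 2, 3, 4}
Tree: (single bag)

With just one bag of size 4, the width is 4 − 1 = 3, so tw(G) ≤ 3. Conversely, {1, 2, 3, 4} is a clique of size 4, and the vertices of any clique must share a bag in every tree decomposition; so some bag has ≥ 4 vertices and tw(G) ≥ 3. The upper and lower bounds meet at 3, so that is the treewidth.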